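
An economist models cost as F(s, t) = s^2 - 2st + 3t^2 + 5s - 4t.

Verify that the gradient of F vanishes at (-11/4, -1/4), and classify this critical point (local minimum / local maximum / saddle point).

∇F = (2s - 2t + 5, -2s + 6t - 4); substituting (-11/4, -1/4) gives ∇F = (0, 0), so (-11/4, -1/4) is indeed a critical point.
The Hessian of F is constant: H = [[2, -2], [-2, 6]].
det(H) = 2·6 − (-2)² = 8.
det(H) > 0 and tr(H) = 8 > 0, so H is positive definite and the point is a local minimum.

local minimum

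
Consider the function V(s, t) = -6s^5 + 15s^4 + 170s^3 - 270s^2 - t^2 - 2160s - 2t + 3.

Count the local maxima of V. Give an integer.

2

V separates as a function of s plus a function of t, so ∇V=0 decouples.
∂V/∂s = -30(s - 4)(s - 3)(s + 2)(s + 3) = 0 at s ∈ {-3, -2, 3, 4}; ∂V/∂t = -2(t + 1) = 0 at t ∈ {-1}.
The Hessian is diagonal: diag(V_ss, V_tt). Second derivatives: V_ss(-3)=1260, V_ss(-2)=-900, V_ss(3)=900, V_ss(4)=-1260; V_tt(-1)=-2.
Local maxima occur where both diagonal entries negative: (-2, -1), (4, -1). Count: 2.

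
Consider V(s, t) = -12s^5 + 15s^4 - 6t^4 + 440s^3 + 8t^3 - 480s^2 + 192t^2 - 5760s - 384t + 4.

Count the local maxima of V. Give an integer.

4

V separates as a function of s plus a function of t, so ∇V=0 decouples.
∂V/∂s = -60(s - 4)(s - 3)(s + 2)(s + 4) = 0 at s ∈ {-4, -2, 3, 4}; ∂V/∂t = -24(t - 4)(t - 1)(t + 4) = 0 at t ∈ {-4, 1, 4}.
The Hessian is diagonal: diag(V_ss, V_tt). Second derivatives: V_ss(-4)=6720, V_ss(-2)=-3600, V_ss(3)=2100, V_ss(4)=-2880; V_tt(-4)=-960, V_tt(1)=360, V_tt(4)=-576.
Local maxima occur where both diagonal entries negative: (-2, -4), (-2, 4), (4, -4), (4, 4). Count: 4.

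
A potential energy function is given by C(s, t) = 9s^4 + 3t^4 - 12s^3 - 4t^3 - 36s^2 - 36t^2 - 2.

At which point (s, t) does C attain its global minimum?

(2, 3)

C(s,t) separates as P(s) + Q(t) − 2, so its minimum is min P + min Q − 2.
P'(s) = 36s(s - 2)(s + 1) vanishes at s ∈ {-1, 0, 2}; Q'(t) = 12t(t - 3)(t + 2) vanishes at t ∈ {-2, 0, 3}.
Local minima of P (where P''>0): P(-1)=-15, P(2)=-96. Local minima of Q: Q(-2)=-64, Q(3)=-189.
So the global minimum of C is P(2) + Q(3) − 2 = -96 − 189 − 2 = -287, attained at (2, 3).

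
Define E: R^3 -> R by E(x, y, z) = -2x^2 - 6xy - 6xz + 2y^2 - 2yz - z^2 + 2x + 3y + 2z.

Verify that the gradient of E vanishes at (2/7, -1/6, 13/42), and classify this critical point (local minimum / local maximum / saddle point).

∇E = (-4x - 6y - 6z + 2, -6x + 4y - 2z + 3, -6x - 2y - 2z + 2); substituting (2/7, -1/6, 13/42) gives ∇E = (0, 0, 0), so (2/7, -1/6, 13/42) is indeed a critical point.
The Hessian is constant: H = [[-4, -6, -6], [-6, 4, -2], [-6, -2, -2]].
Leading principal minors: Δ₁ = -4, Δ₂ = -52, Δ₃ = -168.
The minors fit neither the all-positive nor the alternating-sign pattern, so H is indefinite: a saddle point.

saddle point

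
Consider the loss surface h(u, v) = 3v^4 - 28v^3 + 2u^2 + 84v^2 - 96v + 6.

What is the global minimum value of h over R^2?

-58

h(u,v) separates as P(u) + Q(v) + 6, so its minimum is min P + min Q + 6.
P'(u) = 4u vanishes at u ∈ {0}; Q'(v) = 12(v - 4)(v - 2)(v - 1) vanishes at v ∈ {1, 2, 4}.
Local minima of P (where P''>0): P(0)=0. Local minima of Q: Q(1)=-37, Q(4)=-64.
So the global minimum of h is P(0) + Q(4) + 6 = 0 − 64 + 6 = -58, attained at (0, 4).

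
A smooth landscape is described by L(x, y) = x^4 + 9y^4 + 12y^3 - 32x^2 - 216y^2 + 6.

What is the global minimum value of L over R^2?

L(x,y) separates as P(x) + Q(y) + 6, so its minimum is min P + min Q + 6.
P'(x) = 4x(x - 4)(x + 4) vanishes at x ∈ {-4, 0, 4}; Q'(y) = 36y(y - 3)(y + 4) vanishes at y ∈ {-4, 0, 3}.
Local minima of P (where P''>0): P(-4)=-256, P(4)=-256. Local minima of Q: Q(-4)=-1920, Q(3)=-891.
So the global minimum of L is P(-4) + Q(-4) + 6 = -256 − 1920 + 6 = -2170, attained at (-4, -4).

-2170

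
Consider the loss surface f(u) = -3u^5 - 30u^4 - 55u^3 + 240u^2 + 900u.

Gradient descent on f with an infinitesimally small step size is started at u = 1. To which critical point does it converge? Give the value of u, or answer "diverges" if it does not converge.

-2

f'(u) = -15(u - 2)(u + 2)(u + 3)(u + 5), so f'(1) = 1080.
Gradient descent moves in the -f' direction, i.e. u is decreasing.
The nearest critical point in that direction is u = -2, where f'' = 180 > 0 (a local minimum). The iterate converges there.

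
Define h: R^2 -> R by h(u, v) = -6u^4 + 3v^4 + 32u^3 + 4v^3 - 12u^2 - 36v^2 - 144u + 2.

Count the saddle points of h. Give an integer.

5

h separates as a function of u plus a function of v, so ∇h=0 decouples.
∂h/∂u = -24(u - 3)(u - 2)(u + 1) = 0 at u ∈ {-1, 2, 3}; ∂h/∂v = 12v(v - 2)(v + 3) = 0 at v ∈ {-3, 0, 2}.
The Hessian is diagonal: diag(h_uu, h_vv). Second derivatives: h_uu(-1)=-288, h_uu(2)=72, h_uu(3)=-96; h_vv(-3)=180, h_vv(0)=-72, h_vv(2)=120.
Saddle points occur where the two diagonal entries have opposite signs: (-1, -3), (-1, 2), (2, 0), (3, -3), (3, 2). Count: 5.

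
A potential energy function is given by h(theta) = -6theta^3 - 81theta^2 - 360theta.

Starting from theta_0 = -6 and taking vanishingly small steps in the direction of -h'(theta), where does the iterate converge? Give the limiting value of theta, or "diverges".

-5

h'(theta) = -18(theta + 4)(theta + 5), so h'(-6) = -36.
Gradient descent moves in the -h' direction, i.e. theta is increasing.
The nearest critical point in that direction is theta = -5, where h'' = 18 > 0 (a local minimum). The iterate converges there.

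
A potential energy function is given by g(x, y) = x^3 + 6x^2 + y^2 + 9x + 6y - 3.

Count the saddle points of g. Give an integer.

g separates as a function of x plus a function of y, so ∇g=0 decouples.
∂g/∂x = 3(x + 1)(x + 3) = 0 at x ∈ {-3, -1}; ∂g/∂y = 2(y + 3) = 0 at y ∈ {-3}.
The Hessian is diagonal: diag(g_xx, g_yy). Second derivatives: g_xx(-3)=-6, g_xx(-1)=6; g_yy(-3)=2.
Saddle points occur where the two diagonal entries have opposite signs: (-3, -3). Count: 1.

1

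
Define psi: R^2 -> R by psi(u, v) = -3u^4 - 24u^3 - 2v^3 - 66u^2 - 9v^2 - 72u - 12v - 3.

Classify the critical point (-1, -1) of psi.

The mixed partial ∂²psi/∂u∂v is 0, so the Hessian at any point is diag(psi_uu, psi_vv) = diag(-12(3u^2 + 12u + 11), -6(2v + 3)).
At (-1, -1): H = diag(-24, -6).
Both eigenvalues are negative, so H is negative definite: a local maximum.

local maximum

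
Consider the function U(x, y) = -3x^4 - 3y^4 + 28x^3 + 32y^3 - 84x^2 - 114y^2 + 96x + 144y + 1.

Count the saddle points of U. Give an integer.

U separates as a function of x plus a function of y, so ∇U=0 decouples.
∂U/∂x = -12(x - 4)(x - 2)(x - 1) = 0 at x ∈ {1, 2, 4}; ∂U/∂y = -12(y - 4)(y - 3)(y - 1) = 0 at y ∈ {1, 3, 4}.
The Hessian is diagonal: diag(U_xx, U_yy). Second derivatives: U_xx(1)=-36, U_xx(2)=24, U_xx(4)=-72; U_yy(1)=-72, U_yy(3)=24, U_yy(4)=-36.
Saddle points occur where the two diagonal entries have opposite signs: (1, 3), (2, 1), (2, 4), (4, 3). Count: 4.

4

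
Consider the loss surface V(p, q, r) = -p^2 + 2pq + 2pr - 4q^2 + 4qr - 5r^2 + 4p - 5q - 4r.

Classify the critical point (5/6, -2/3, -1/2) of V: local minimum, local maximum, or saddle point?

The Hessian is constant: H = [[-2, 2, 2], [2, -8, 4], [2, 4, -10]].
Leading principal minors: Δ₁ = -2, Δ₂ = 12, Δ₃ = -24.
The minors alternate sign starting negative (−, +, −), so H is negative definite: a local maximum.

local maximum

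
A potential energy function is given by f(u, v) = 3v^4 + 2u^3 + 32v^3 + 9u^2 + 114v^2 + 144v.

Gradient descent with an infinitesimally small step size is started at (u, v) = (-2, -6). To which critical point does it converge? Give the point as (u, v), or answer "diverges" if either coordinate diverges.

(0, -4)

f is separable, so gradient descent decouples: u follows -∂f/∂u, v follows -∂f/∂v.
∂f/∂u = 6u(u + 3); at u=-2 this is -12, so u increases.
∂f/∂v = 12(v + 1)(v + 3)(v + 4); at v=-6 this is -360, so v increases.
u converges to its nearest critical value 0 (a local min of the u-part); v converges to -4. The iterate converges to (0, -4).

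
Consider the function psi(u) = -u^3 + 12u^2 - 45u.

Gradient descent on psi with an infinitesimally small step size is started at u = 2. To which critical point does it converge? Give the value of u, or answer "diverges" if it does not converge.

3

psi'(u) = -3(u - 5)(u - 3), so psi'(2) = -9.
Gradient descent moves in the -psi' direction, i.e. u is increasing.
The nearest critical point in that direction is u = 3, where psi'' = 6 > 0 (a local minimum). The iterate converges there.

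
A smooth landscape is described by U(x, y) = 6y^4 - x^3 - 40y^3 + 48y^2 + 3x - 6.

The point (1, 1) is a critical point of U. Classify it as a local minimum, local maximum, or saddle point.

local maximum

The mixed partial ∂²U/∂x∂y is 0, so the Hessian at any point is diag(U_xx, U_yy) = diag(-6x, 24(3y^2 - 10y + 4)).
At (1, 1): H = diag(-6, -72).
Both eigenvalues are negative, so H is negative definite: a local maximum.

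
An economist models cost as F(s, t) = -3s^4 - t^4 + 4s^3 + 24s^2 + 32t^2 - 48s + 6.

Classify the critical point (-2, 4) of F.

local maximum

The mixed partial ∂²F/∂s∂t is 0, so the Hessian at any point is diag(F_ss, F_tt) = diag(12(-3s^2 + 2s + 4), 4(-3t^2 + 16)).
At (-2, 4): H = diag(-144, -128).
Both eigenvalues are negative, so H is negative definite: a local maximum.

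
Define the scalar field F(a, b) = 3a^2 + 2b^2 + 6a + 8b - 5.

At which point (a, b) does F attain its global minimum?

(-1, -2)

F(a,b) separates as P(a) + Q(b) − 5, so its minimum is min P + min Q − 5.
P'(a) = 6a + 6 vanishes at a ∈ {-1}; Q'(b) = 4b + 8 vanishes at b ∈ {-2}.
Local minima of P (where P''>0): P(-1)=-3. Local minima of Q: Q(-2)=-8.
So the global minimum of F is P(-1) + Q(-2) − 5 = -3 − 8 − 5 = -16, attained at (-1, -2).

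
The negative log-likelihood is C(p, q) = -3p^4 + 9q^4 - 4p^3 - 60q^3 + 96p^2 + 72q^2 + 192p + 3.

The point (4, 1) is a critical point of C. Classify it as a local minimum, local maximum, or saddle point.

local maximum

The mixed partial ∂²C/∂p∂q is 0, so the Hessian at any point is diag(C_pp, C_qq) = diag(12(-3p^2 - 2p + 16), 36(3q^2 - 10q + 4)).
At (4, 1): H = diag(-480, -108).
Both eigenvalues are negative, so H is negative definite: a local maximum.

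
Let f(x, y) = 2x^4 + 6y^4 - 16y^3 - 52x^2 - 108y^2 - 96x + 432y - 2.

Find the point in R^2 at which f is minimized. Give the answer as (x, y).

(4, -3)

f(x,y) separates as P(x) + Q(y) − 2, so its minimum is min P + min Q − 2.
P'(x) = 8(x - 4)(x + 1)(x + 3) vanishes at x ∈ {-3, -1, 4}; Q'(y) = 24(y - 3)(y - 2)(y + 3) vanishes at y ∈ {-3, 2, 3}.
Local minima of P (where P''>0): P(-3)=-18, P(4)=-704. Local minima of Q: Q(-3)=-1350, Q(3)=378.
So the global minimum of f is P(4) + Q(-3) − 2 = -704 − 1350 − 2 = -2056, attained at (4, -3).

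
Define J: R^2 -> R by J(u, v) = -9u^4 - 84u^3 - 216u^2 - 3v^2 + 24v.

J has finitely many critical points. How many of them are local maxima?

2

J separates as a function of u plus a function of v, so ∇J=0 decouples.
∂J/∂u = -36u(u + 3)(u + 4) = 0 at u ∈ {-4, -3, 0}; ∂J/∂v = -6(v - 4) = 0 at v ∈ {4}.
The Hessian is diagonal: diag(J_uu, J_vv). Second derivatives: J_uu(-4)=-144, J_uu(-3)=108, J_uu(0)=-432; J_vv(4)=-6.
Local maxima occur where both diagonal entries negative: (-4, 4), (0, 4). Count: 2.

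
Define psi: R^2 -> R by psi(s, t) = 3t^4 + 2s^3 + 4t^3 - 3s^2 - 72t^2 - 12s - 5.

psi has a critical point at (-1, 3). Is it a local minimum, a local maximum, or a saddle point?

saddle point

The mixed partial ∂²psi/∂s∂t is 0, so the Hessian at any point is diag(psi_ss, psi_tt) = diag(6(2s - 1), 12(3t^2 + 2t - 12)).
At (-1, 3): H = diag(-18, 252).
The eigenvalues have opposite signs, so H is indefinite: a saddle point.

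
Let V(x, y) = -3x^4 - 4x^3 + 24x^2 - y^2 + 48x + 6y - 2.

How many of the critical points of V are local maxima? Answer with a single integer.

2

V separates as a function of x plus a function of y, so ∇V=0 decouples.
∂V/∂x = -12(x - 2)(x + 1)(x + 2) = 0 at x ∈ {-2, -1, 2}; ∂V/∂y = -2(y - 3) = 0 at y ∈ {3}.
The Hessian is diagonal: diag(V_xx, V_yy). Second derivatives: V_xx(-2)=-48, V_xx(-1)=36, V_xx(2)=-144; V_yy(3)=-2.
Local maxima occur where both diagonal entries negative: (-2, 3), (2, 3). Count: 2.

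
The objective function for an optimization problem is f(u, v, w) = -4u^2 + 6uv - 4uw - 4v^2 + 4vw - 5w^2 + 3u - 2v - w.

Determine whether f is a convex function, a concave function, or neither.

concave

f is quadratic, so its Hessian is the constant matrix H = [[-8, 6, -4], [6, -8, 4], [-4, 4, -10]].
Leading principal minors: -8, 28, -216.
Signs alternate −, +, − ⇒ H ≺ 0 ⇒ concave.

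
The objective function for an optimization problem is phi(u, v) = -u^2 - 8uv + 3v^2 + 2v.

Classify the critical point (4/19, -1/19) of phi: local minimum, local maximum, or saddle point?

The Hessian of phi is constant: H = [[-2, -8], [-8, 6]].
det(H) = (-2)·6 − (-8)² = -76.
Since det(H) < 0, H is indefinite and the critical point is a saddle point.

saddle point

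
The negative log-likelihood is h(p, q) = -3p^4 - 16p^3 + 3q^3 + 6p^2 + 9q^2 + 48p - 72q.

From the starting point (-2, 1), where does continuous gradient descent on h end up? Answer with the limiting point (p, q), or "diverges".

h is separable, so gradient descent decouples: p follows -∂h/∂p, q follows -∂h/∂q.
∂h/∂p = -12(p - 1)(p + 1)(p + 4); at p=-2 this is -72, so p increases.
∂h/∂q = 9(q - 2)(q + 4); at q=1 this is -45, so q increases.
p converges to its nearest critical value -1 (a local min of the p-part); q converges to 2. The iterate converges to (-1, 2).

(-1, 2)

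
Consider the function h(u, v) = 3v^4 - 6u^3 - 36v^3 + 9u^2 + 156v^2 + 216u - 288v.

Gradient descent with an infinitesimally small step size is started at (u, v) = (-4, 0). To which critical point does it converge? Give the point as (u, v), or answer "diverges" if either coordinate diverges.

(-3, 2)

h is separable, so gradient descent decouples: u follows -∂h/∂u, v follows -∂h/∂v.
∂h/∂u = -18(u - 4)(u + 3); at u=-4 this is -144, so u increases.
∂h/∂v = 12(v - 4)(v - 3)(v - 2); at v=0 this is -288, so v increases.
u converges to its nearest critical value -3 (a local min of the u-part); v converges to 2. The iterate converges to (-3, 2).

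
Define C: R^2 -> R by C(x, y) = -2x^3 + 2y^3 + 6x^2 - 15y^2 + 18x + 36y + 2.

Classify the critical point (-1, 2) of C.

The mixed partial ∂²C/∂x∂y is 0, so the Hessian at any point is diag(C_xx, C_yy) = diag(12(-x + 1), 6(2y - 5)).
At (-1, 2): H = diag(24, -6).
The eigenvalues have opposite signs, so H is indefinite: a saddle point.

saddle point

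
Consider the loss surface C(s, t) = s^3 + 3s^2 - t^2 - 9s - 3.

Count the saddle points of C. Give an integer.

1

C separates as a function of s plus a function of t, so ∇C=0 decouples.
∂C/∂s = 3(s - 1)(s + 3) = 0 at s ∈ {-3, 1}; ∂C/∂t = -2t = 0 at t ∈ {0}.
The Hessian is diagonal: diag(C_ss, C_tt). Second derivatives: C_ss(-3)=-12, C_ss(1)=12; C_tt(0)=-2.
Saddle points occur where the two diagonal entries have opposite signs: (1, 0). Count: 1.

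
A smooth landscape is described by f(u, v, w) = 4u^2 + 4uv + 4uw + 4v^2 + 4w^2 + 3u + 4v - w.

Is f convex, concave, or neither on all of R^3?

convex

f is quadratic, so its Hessian is the constant matrix H = [[8, 4, 4], [4, 8, 0], [4, 0, 8]].
Leading principal minors: 8, 48, 256.
All positive ⇒ H ≻ 0 ⇒ convex.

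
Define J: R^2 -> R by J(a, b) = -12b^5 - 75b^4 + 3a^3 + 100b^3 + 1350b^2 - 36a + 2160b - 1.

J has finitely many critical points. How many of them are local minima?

2

J separates as a function of a plus a function of b, so ∇J=0 decouples.
∂J/∂a = 9(a - 2)(a + 2) = 0 at a ∈ {-2, 2}; ∂J/∂b = -60(b - 3)(b + 1)(b + 3)(b + 4) = 0 at b ∈ {-4, -3, -1, 3}.
The Hessian is diagonal: diag(J_aa, J_bb). Second derivatives: J_aa(-2)=-36, J_aa(2)=36; J_bb(-4)=1260, J_bb(-3)=-720, J_bb(-1)=1440, J_bb(3)=-10080.
Local minima occur where both diagonal entries positive: (2, -4), (2, -1). Count: 2.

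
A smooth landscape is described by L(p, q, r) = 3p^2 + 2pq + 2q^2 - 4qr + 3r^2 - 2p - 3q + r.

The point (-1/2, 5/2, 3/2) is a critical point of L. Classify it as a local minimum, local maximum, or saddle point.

local minimum

The Hessian is constant: H = [[6, 2, 0], [2, 4, -4], [0, -4, 6]].
Leading principal minors: Δ₁ = 6, Δ₂ = 20, Δ₃ = 24.
All leading minors are positive, so H is positive definite: a local minimum.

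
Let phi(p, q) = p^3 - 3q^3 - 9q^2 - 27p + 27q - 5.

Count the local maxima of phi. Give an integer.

phi separates as a function of p plus a function of q, so ∇phi=0 decouples.
∂phi/∂p = 3(p - 3)(p + 3) = 0 at p ∈ {-3, 3}; ∂phi/∂q = -9(q - 1)(q + 3) = 0 at q ∈ {-3, 1}.
The Hessian is diagonal: diag(phi_pp, phi_qq). Second derivatives: phi_pp(-3)=-18, phi_pp(3)=18; phi_qq(-3)=36, phi_qq(1)=-36.
Local maxima occur where both diagonal entries negative: (-3, 1). Count: 1.

1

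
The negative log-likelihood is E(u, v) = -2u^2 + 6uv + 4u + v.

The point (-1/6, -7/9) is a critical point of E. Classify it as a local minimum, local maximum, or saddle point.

saddle point

The Hessian of E is constant: H = [[-4, 6], [6, 0]].
det(H) = (-4)·0 − 6² = -36.
Since det(H) < 0, H is indefinite and the critical point is a saddle point.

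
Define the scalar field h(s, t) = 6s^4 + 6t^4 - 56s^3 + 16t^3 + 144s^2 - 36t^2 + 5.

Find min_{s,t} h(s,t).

-265

h(s,t) separates as P(s) + Q(t) + 5, so its minimum is min P + min Q + 5.
P'(s) = 24s(s - 4)(s - 3) vanishes at s ∈ {0, 3, 4}; Q'(t) = 24t(t - 1)(t + 3) vanishes at t ∈ {-3, 0, 1}.
Local minima of P (where P''>0): P(0)=0, P(4)=256. Local minima of Q: Q(-3)=-270, Q(1)=-14.
So the global minimum of h is P(0) + Q(-3) + 5 = 0 − 270 + 5 = -265, attained at (0, -3).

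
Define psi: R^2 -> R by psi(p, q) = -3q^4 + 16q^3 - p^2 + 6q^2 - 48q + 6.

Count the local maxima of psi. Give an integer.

2

psi separates as a function of p plus a function of q, so ∇psi=0 decouples.
∂psi/∂p = -2p = 0 at p ∈ {0}; ∂psi/∂q = -12(q - 4)(q - 1)(q + 1) = 0 at q ∈ {-1, 1, 4}.
The Hessian is diagonal: diag(psi_pp, psi_qq). Second derivatives: psi_pp(0)=-2; psi_qq(-1)=-120, psi_qq(1)=72, psi_qq(4)=-180.
Local maxima occur where both diagonal entries negative: (0, -1), (0, 4). Count: 2.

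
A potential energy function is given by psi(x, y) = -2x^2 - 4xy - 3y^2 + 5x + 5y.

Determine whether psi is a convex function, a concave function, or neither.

psi is quadratic, so its Hessian is the constant matrix H = [[-4, -4], [-4, -6]].
det(H) = 8, tr(H) = -10.
det(H) > 0 and tr(H) < 0, so H is negative definite everywhere: concave.

concave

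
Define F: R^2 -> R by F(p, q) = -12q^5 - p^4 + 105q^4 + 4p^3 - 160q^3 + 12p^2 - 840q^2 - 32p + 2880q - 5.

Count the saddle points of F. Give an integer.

F separates as a function of p plus a function of q, so ∇F=0 decouples.
∂F/∂p = -4(p - 4)(p - 1)(p + 2) = 0 at p ∈ {-2, 1, 4}; ∂F/∂q = -60(q - 4)(q - 3)(q - 2)(q + 2) = 0 at q ∈ {-2, 2, 3, 4}.
The Hessian is diagonal: diag(F_pp, F_qq). Second derivatives: F_pp(-2)=-72, F_pp(1)=36, F_pp(4)=-72; F_qq(-2)=7200, F_qq(2)=-480, F_qq(3)=300, F_qq(4)=-720.
Saddle points occur where the two diagonal entries have opposite signs: (-2, -2), (-2, 3), (1, 2), (1, 4), (4, -2), (4, 3). Count: 6.

6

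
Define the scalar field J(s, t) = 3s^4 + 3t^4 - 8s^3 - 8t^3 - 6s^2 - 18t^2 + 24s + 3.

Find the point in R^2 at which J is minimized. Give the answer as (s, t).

J(s,t) separates as P(s) + Q(t) + 3, so its minimum is min P + min Q + 3.
P'(s) = 12(s - 2)(s - 1)(s + 1) vanishes at s ∈ {-1, 1, 2}; Q'(t) = 12t(t - 3)(t + 1) vanishes at t ∈ {-1, 0, 3}.
Local minima of P (where P''>0): P(-1)=-19, P(2)=8. Local minima of Q: Q(-1)=-7, Q(3)=-135.
So the global minimum of J is P(-1) + Q(3) + 3 = -19 − 135 + 3 = -151, attained at (-1, 3).

(-1, 3)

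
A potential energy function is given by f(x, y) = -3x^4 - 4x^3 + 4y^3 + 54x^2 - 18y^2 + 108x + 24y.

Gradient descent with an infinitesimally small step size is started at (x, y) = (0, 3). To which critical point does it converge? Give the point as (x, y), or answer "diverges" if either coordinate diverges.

f is separable, so gradient descent decouples: x follows -∂f/∂x, y follows -∂f/∂y.
∂f/∂x = -12(x - 3)(x + 1)(x + 3); at x=0 this is 108, so x decreases.
∂f/∂y = 12(y - 2)(y - 1); at y=3 this is 24, so y decreases.
x converges to its nearest critical value -1 (a local min of the x-part); y converges to 2. The iterate converges to (-1, 2).

(-1, 2)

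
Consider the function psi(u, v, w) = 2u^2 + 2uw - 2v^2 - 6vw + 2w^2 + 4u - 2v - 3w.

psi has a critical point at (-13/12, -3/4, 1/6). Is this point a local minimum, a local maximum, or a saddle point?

The Hessian is constant: H = [[4, 0, 2], [0, -4, -6], [2, -6, 4]].
Leading principal minors: Δ₁ = 4, Δ₂ = -16, Δ₃ = -192.
The minors fit neither the all-positive nor the alternating-sign pattern, so H is indefinite: a saddle point.

saddle point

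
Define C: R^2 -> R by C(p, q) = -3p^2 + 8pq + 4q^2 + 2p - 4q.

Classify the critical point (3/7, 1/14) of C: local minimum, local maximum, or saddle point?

saddle point

The Hessian of C is constant: H = [[-6, 8], [8, 8]].
det(H) = (-6)·8 − 8² = -112.
Since det(H) < 0, H is indefinite and the critical point is a saddle point.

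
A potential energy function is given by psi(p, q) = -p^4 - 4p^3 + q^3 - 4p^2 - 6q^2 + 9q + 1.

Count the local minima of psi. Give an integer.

1

psi separates as a function of p plus a function of q, so ∇psi=0 decouples.
∂psi/∂p = -4p(p + 1)(p + 2) = 0 at p ∈ {-2, -1, 0}; ∂psi/∂q = 3(q - 3)(q - 1) = 0 at q ∈ {1, 3}.
The Hessian is diagonal: diag(psi_pp, psi_qq). Second derivatives: psi_pp(-2)=-8, psi_pp(-1)=4, psi_pp(0)=-8; psi_qq(1)=-6, psi_qq(3)=6.
Local minima occur where both diagonal entries positive: (-1, 3). Count: 1.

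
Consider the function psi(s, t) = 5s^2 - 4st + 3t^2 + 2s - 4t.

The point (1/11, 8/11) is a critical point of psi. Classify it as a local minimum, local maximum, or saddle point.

The Hessian of psi is constant: H = [[10, -4], [-4, 6]].
det(H) = 10·6 − (-4)² = 44.
det(H) > 0 and tr(H) = 16 > 0, so H is positive definite and the point is a local minimum.

local minimum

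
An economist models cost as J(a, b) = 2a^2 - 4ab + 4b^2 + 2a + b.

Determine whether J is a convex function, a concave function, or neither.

J is quadratic, so its Hessian is the constant matrix H = [[4, -4], [-4, 8]].
det(H) = 16, tr(H) = 12.
det(H) > 0 and tr(H) > 0, so H is positive definite everywhere: convex.

convex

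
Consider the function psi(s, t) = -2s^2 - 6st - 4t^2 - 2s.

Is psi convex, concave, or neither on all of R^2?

psi is quadratic, so its Hessian is the constant matrix H = [[-4, -6], [-6, -8]].
det(H) = -4, tr(H) = -12.
det(H) < 0, so H is indefinite: neither convex nor concave.

neither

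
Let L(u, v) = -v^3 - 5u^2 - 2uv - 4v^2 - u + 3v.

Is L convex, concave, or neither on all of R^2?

The term -v^3 is cubic, so the Hessian is not constant.
∂²L/∂v² = -6v - 8, which takes both signs as v varies (negative for sufficiently large v). A diagonal entry of the Hessian changing sign means the Hessian is neither positive- nor negative-semidefinite on all of R^2.

neither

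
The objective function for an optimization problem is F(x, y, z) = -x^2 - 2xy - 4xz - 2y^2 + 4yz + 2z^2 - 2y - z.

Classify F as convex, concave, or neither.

F is quadratic, so its Hessian is the constant matrix H = [[-2, -2, -4], [-2, -4, 4], [-4, 4, 4]].
Leading principal minors: -2, 4, 176.
Neither pattern holds ⇒ H is indefinite ⇒ neither convex nor concave.

neither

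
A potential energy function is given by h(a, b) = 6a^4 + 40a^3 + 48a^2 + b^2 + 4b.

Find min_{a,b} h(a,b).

-260

h(a,b) separates as P(a) + Q(b), so its minimum is min P + min Q.
P'(a) = 24a(a + 1)(a + 4) vanishes at a ∈ {-4, -1, 0}; Q'(b) = 2b + 4 vanishes at b ∈ {-2}.
Local minima of P (where P''>0): P(-4)=-256, P(0)=0. Local minima of Q: Q(-2)=-4.
So the global minimum of h is P(-4) + Q(-2) = -256 − 4 = -260, attained at (-4, -2).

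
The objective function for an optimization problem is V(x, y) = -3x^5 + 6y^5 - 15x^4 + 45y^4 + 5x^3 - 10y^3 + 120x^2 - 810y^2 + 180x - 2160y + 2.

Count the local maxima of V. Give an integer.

V separates as a function of x plus a function of y, so ∇V=0 decouples.
∂V/∂x = -15(x - 2)(x + 1)(x + 2)(x + 3) = 0 at x ∈ {-3, -2, -1, 2}; ∂V/∂y = 30(y - 3)(y + 2)(y + 3)(y + 4) = 0 at y ∈ {-4, -3, -2, 3}.
The Hessian is diagonal: diag(V_xx, V_yy). Second derivatives: V_xx(-3)=150, V_xx(-2)=-60, V_xx(-1)=90, V_xx(2)=-900; V_yy(-4)=-420, V_yy(-3)=180, V_yy(-2)=-300, V_yy(3)=6300.
Local maxima occur where both diagonal entries negative: (-2, -4), (-2, -2), (2, -4), (2, -2). Count: 4.

4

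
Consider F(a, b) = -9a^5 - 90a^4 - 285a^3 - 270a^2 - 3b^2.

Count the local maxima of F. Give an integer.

2

F separates as a function of a plus a function of b, so ∇F=0 decouples.
∂F/∂a = -45a(a + 1)(a + 3)(a + 4) = 0 at a ∈ {-4, -3, -1, 0}; ∂F/∂b = -6b = 0 at b ∈ {0}.
The Hessian is diagonal: diag(F_aa, F_bb). Second derivatives: F_aa(-4)=540, F_aa(-3)=-270, F_aa(-1)=270, F_aa(0)=-540; F_bb(0)=-6.
Local maxima occur where both diagonal entries negative: (-3, 0), (0, 0). Count: 2.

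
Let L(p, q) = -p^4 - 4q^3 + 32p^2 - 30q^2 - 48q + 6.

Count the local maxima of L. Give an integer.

2

L separates as a function of p plus a function of q, so ∇L=0 decouples.
∂L/∂p = -4p(p - 4)(p + 4) = 0 at p ∈ {-4, 0, 4}; ∂L/∂q = -12(q + 1)(q + 4) = 0 at q ∈ {-4, -1}.
The Hessian is diagonal: diag(L_pp, L_qq). Second derivatives: L_pp(-4)=-128, L_pp(0)=64, L_pp(4)=-128; L_qq(-4)=36, L_qq(-1)=-36.
Local maxima occur where both diagonal entries negative: (-4, -1), (4, -1). Count: 2.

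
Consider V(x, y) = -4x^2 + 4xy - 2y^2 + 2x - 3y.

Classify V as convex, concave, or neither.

concave

V is quadratic, so its Hessian is the constant matrix H = [[-8, 4], [4, -4]].
det(H) = 16, tr(H) = -12.
det(H) > 0 and tr(H) < 0, so H is negative definite everywhere: concave.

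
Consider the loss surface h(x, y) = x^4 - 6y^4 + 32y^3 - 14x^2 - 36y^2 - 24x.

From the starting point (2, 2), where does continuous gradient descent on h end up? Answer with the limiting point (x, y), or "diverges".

h is separable, so gradient descent decouples: x follows -∂h/∂x, y follows -∂h/∂y.
∂h/∂x = 4(x - 3)(x + 1)(x + 2); at x=2 this is -48, so x increases.
∂h/∂y = -24y(y - 3)(y - 1); at y=2 this is 48, so y decreases.
x converges to its nearest critical value 3 (a local min of the x-part); y converges to 1. The iterate converges to (3, 1).

(3, 1)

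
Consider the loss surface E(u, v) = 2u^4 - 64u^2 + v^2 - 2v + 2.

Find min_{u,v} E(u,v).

-511

E(u,v) separates as P(u) + Q(v) + 2, so its minimum is min P + min Q + 2.
P'(u) = 8u(u - 4)(u + 4) vanishes at u ∈ {-4, 0, 4}; Q'(v) = 2v - 2 vanishes at v ∈ {1}.
Local minima of P (where P''>0): P(-4)=-512, P(4)=-512. Local minima of Q: Q(1)=-1.
So the global minimum of E is P(-4) + Q(1) + 2 = -512 − 1 + 2 = -511, attained at (-4, 1).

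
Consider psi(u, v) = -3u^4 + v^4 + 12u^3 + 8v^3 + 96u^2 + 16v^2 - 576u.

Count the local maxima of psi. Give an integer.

2

psi separates as a function of u plus a function of v, so ∇psi=0 decouples.
∂psi/∂u = -12(u - 4)(u - 3)(u + 4) = 0 at u ∈ {-4, 3, 4}; ∂psi/∂v = 4v(v + 2)(v + 4) = 0 at v ∈ {-4, -2, 0}.
The Hessian is diagonal: diag(psi_uu, psi_vv). Second derivatives: psi_uu(-4)=-672, psi_uu(3)=84, psi_uu(4)=-96; psi_vv(-4)=32, psi_vv(-2)=-16, psi_vv(0)=32.
Local maxima occur where both diagonal entries negative: (-4, -2), (4, -2). Count: 2.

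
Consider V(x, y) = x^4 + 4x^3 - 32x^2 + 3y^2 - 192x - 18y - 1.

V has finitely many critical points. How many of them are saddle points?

1

V separates as a function of x plus a function of y, so ∇V=0 decouples.
∂V/∂x = 4(x - 4)(x + 3)(x + 4) = 0 at x ∈ {-4, -3, 4}; ∂V/∂y = 6(y - 3) = 0 at y ∈ {3}.
The Hessian is diagonal: diag(V_xx, V_yy). Second derivatives: V_xx(-4)=32, V_xx(-3)=-28, V_xx(4)=224; V_yy(3)=6.
Saddle points occur where the two diagonal entries have opposite signs: (-3, 3). Count: 1.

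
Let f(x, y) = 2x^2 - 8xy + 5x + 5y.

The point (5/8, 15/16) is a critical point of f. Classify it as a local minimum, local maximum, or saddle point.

saddle point

The Hessian of f is constant: H = [[4, -8], [-8, 0]].
det(H) = 4·0 − (-8)² = -64.
Since det(H) < 0, H is indefinite and the critical point is a saddle point.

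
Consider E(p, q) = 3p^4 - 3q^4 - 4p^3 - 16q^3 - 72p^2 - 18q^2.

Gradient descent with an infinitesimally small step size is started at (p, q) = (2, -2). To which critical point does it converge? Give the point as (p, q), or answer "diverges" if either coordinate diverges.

E is separable, so gradient descent decouples: p follows -∂E/∂p, q follows -∂E/∂q.
∂E/∂p = 12p(p - 4)(p + 3); at p=2 this is -240, so p increases.
∂E/∂q = -12q(q + 1)(q + 3); at q=-2 this is -24, so q increases.
p converges to its nearest critical value 4 (a local min of the p-part); q converges to -1. The iterate converges to (4, -1).

(4, -1)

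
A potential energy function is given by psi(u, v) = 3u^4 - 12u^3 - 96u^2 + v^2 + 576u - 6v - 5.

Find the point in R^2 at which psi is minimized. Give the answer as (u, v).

(-4, 3)

psi(u,v) separates as P(u) + Q(v) − 5, so its minimum is min P + min Q − 5.
P'(u) = 12(u - 4)(u - 3)(u + 4) vanishes at u ∈ {-4, 3, 4}; Q'(v) = 2v - 6 vanishes at v ∈ {3}.
Local minima of P (where P''>0): P(-4)=-2304, P(4)=768. Local minima of Q: Q(3)=-9.
So the global minimum of psi is P(-4) + Q(3) − 5 = -2304 − 9 − 5 = -2318, attained at (-4, 3).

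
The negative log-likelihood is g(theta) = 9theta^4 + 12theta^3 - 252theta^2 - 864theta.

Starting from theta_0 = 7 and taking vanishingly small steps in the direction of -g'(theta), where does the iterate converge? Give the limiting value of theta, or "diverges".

g'(theta) = 36(theta - 4)(theta + 2)(theta + 3), so g'(7) = 9720.
Gradient descent moves in the -g' direction, i.e. theta is decreasing.
The nearest critical point in that direction is theta = 4, where g'' = 1512 > 0 (a local minimum). The iterate converges there.

4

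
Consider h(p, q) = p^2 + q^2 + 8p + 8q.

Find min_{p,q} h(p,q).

h(p,q) separates as A(p) + B(q), so its minimum is min A + min B.
A'(p) = 2p + 8 vanishes at p ∈ {-4}; B'(q) = 2q + 8 vanishes at q ∈ {-4}.
Local minima of A (where A''>0): A(-4)=-16. Local minima of B: B(-4)=-16.
So the global minimum of h is A(-4) + B(-4) = -16 − 16 = -32, attained at (-4, -4).

-32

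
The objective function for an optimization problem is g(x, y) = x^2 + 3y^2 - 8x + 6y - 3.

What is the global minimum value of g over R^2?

g(x,y) separates as P(x) + Q(y) − 3, so its minimum is min P + min Q − 3.
P'(x) = 2x - 8 vanishes at x ∈ {4}; Q'(y) = 6y + 6 vanishes at y ∈ {-1}.
Local minima of P (where P''>0): P(4)=-16. Local minima of Q: Q(-1)=-3.
So the global minimum of g is P(4) + Q(-1) − 3 = -16 − 3 − 3 = -22, attained at (4, -1).

-22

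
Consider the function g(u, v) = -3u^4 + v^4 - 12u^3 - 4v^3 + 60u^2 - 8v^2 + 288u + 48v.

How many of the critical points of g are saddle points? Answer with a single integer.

5

g separates as a function of u plus a function of v, so ∇g=0 decouples.
∂g/∂u = -12(u - 3)(u + 2)(u + 4) = 0 at u ∈ {-4, -2, 3}; ∂g/∂v = 4(v - 3)(v - 2)(v + 2) = 0 at v ∈ {-2, 2, 3}.
The Hessian is diagonal: diag(g_uu, g_vv). Second derivatives: g_uu(-4)=-168, g_uu(-2)=120, g_uu(3)=-420; g_vv(-2)=80, g_vv(2)=-16, g_vv(3)=20.
Saddle points occur where the two diagonal entries have opposite signs: (-4, -2), (-4, 3), (-2, 2), (3, -2), (3, 3). Count: 5.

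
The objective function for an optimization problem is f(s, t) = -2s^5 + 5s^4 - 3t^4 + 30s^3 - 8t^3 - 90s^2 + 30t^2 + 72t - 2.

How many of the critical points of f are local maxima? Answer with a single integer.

4

f separates as a function of s plus a function of t, so ∇f=0 decouples.
∂f/∂s = -10s(s - 3)(s - 2)(s + 3) = 0 at s ∈ {-3, 0, 2, 3}; ∂f/∂t = -12(t - 2)(t + 1)(t + 3) = 0 at t ∈ {-3, -1, 2}.
The Hessian is diagonal: diag(f_ss, f_tt). Second derivatives: f_ss(-3)=900, f_ss(0)=-180, f_ss(2)=100, f_ss(3)=-180; f_tt(-3)=-120, f_tt(-1)=72, f_tt(2)=-180.
Local maxima occur where both diagonal entries negative: (0, -3), (0, 2), (3, -3), (3, 2). Count: 4.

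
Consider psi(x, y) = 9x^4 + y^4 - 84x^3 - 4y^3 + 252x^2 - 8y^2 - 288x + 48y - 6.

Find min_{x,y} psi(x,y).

-278

psi(x,y) separates as P(x) + Q(y) − 6, so its minimum is min P + min Q − 6.
P'(x) = 36(x - 4)(x - 2)(x - 1) vanishes at x ∈ {1, 2, 4}; Q'(y) = 4(y - 3)(y - 2)(y + 2) vanishes at y ∈ {-2, 2, 3}.
Local minima of P (where P''>0): P(1)=-111, P(4)=-192. Local minima of Q: Q(-2)=-80, Q(3)=45.
So the global minimum of psi is P(4) + Q(-2) − 6 = -192 − 80 − 6 = -278, attained at (4, -2).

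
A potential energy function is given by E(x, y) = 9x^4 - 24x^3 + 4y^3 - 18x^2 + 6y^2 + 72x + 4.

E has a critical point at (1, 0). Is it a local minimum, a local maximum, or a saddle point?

The mixed partial ∂²E/∂x∂y is 0, so the Hessian at any point is diag(E_xx, E_yy) = diag(36(3x^2 - 4x - 1), 12(2y + 1)).
At (1, 0): H = diag(-72, 12).
The eigenvalues have opposite signs, so H is indefinite: a saddle point.

saddle point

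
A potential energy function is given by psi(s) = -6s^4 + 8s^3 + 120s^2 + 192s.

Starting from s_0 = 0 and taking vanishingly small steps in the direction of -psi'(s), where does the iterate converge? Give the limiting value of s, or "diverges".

-1

psi'(s) = -24(s - 4)(s + 1)(s + 2), so psi'(0) = 192.
Gradient descent moves in the -psi' direction, i.e. s is decreasing.
The nearest critical point in that direction is s = -1, where psi'' = 120 > 0 (a local minimum). The iterate converges there.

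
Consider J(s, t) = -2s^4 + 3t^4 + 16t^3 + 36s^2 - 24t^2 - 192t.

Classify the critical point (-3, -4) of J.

The mixed partial ∂²J/∂s∂t is 0, so the Hessian at any point is diag(J_ss, J_tt) = diag(24(-s^2 + 3), 12(3t^2 + 8t - 4)).
At (-3, -4): H = diag(-144, 144).
The eigenvalues have opposite signs, so H is indefinite: a saddle point.

saddle point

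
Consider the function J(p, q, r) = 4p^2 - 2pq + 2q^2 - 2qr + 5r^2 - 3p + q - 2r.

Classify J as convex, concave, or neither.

J is quadratic, so its Hessian is the constant matrix H = [[8, -2, 0], [-2, 4, -2], [0, -2, 10]].
Leading principal minors: 8, 28, 248.
All positive ⇒ H ≻ 0 ⇒ convex.

convex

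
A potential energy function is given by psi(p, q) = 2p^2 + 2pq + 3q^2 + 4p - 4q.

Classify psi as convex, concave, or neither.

psi is quadratic, so its Hessian is the constant matrix H = [[4, 2], [2, 6]].
det(H) = 20, tr(H) = 10.
det(H) > 0 and tr(H) > 0, so H is positive definite everywhere: convex.

convex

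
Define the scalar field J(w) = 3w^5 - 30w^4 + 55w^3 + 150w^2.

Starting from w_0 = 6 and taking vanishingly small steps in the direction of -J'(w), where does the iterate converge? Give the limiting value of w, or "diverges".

J'(w) = 15w(w - 5)(w - 4)(w + 1), so J'(6) = 1260.
Gradient descent moves in the -J' direction, i.e. w is decreasing.
The nearest critical point in that direction is w = 5, where J'' = 450 > 0 (a local minimum). The iterate converges there.

5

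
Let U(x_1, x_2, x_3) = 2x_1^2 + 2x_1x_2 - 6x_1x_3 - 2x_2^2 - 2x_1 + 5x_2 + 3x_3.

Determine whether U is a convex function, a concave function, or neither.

U is quadratic, so its Hessian is the constant matrix H = [[4, 2, -6], [2, -4, 0], [-6, 0, 0]].
Leading principal minors: 4, -20, 144.
Neither pattern holds ⇒ H is indefinite ⇒ neither convex nor concave.

neither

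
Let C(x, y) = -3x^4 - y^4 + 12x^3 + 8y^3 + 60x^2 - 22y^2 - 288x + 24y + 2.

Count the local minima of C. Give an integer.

C separates as a function of x plus a function of y, so ∇C=0 decouples.
∂C/∂x = -12(x - 4)(x - 2)(x + 3) = 0 at x ∈ {-3, 2, 4}; ∂C/∂y = -4(y - 3)(y - 2)(y - 1) = 0 at y ∈ {1, 2, 3}.
The Hessian is diagonal: diag(C_xx, C_yy). Second derivatives: C_xx(-3)=-420, C_xx(2)=120, C_xx(4)=-168; C_yy(1)=-8, C_yy(2)=4, C_yy(3)=-8.
Local minima occur where both diagonal entries positive: (2, 2). Count: 1.

1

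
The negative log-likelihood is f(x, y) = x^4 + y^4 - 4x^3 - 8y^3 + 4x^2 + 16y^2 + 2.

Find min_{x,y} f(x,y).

f(x,y) separates as P(x) + Q(y) + 2, so its minimum is min P + min Q + 2.
P'(x) = 4x(x - 2)(x - 1) vanishes at x ∈ {0, 1, 2}; Q'(y) = 4y(y - 4)(y - 2) vanishes at y ∈ {0, 2, 4}.
Local minima of P (where P''>0): P(0)=0, P(2)=0. Local minima of Q: Q(0)=0, Q(4)=0.
So the global minimum of f is P(0) + Q(0) + 2 = 0 + 0 + 2 = 2, attained at (0, 0).

2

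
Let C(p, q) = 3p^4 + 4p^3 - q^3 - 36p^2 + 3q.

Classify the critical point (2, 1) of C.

saddle point

The mixed partial ∂²C/∂p∂q is 0, so the Hessian at any point is diag(C_pp, C_qq) = diag(12(3p^2 + 2p - 6), -6q).
At (2, 1): H = diag(120, -6).
The eigenvalues have opposite signs, so H is indefinite: a saddle point.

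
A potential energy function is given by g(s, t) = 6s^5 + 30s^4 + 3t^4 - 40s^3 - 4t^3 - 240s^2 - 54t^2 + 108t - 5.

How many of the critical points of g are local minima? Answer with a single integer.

g separates as a function of s plus a function of t, so ∇g=0 decouples.
∂g/∂s = 30s(s - 2)(s + 2)(s + 4) = 0 at s ∈ {-4, -2, 0, 2}; ∂g/∂t = 12(t - 3)(t - 1)(t + 3) = 0 at t ∈ {-3, 1, 3}.
The Hessian is diagonal: diag(g_ss, g_tt). Second derivatives: g_ss(-4)=-1440, g_ss(-2)=480, g_ss(0)=-480, g_ss(2)=1440; g_tt(-3)=288, g_tt(1)=-96, g_tt(3)=144.
Local minima occur where both diagonal entries positive: (-2, -3), (-2, 3), (2, -3), (2, 3). Count: 4.

4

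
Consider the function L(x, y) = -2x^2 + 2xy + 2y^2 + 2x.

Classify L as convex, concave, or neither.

neither

L is quadratic, so its Hessian is the constant matrix H = [[-4, 2], [2, 4]].
det(H) = -20, tr(H) = 0.
det(H) < 0, so H is indefinite: neither convex nor concave.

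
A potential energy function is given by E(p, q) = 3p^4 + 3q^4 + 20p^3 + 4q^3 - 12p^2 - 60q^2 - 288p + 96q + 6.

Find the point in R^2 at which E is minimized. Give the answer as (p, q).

(2, -4)

E(p,q) separates as A(p) + B(q) + 6, so its minimum is min A + min B + 6.
A'(p) = 12(p - 2)(p + 3)(p + 4) vanishes at p ∈ {-4, -3, 2}; B'(q) = 12(q - 2)(q - 1)(q + 4) vanishes at q ∈ {-4, 1, 2}.
Local minima of A (where A''>0): A(-4)=448, A(2)=-416. Local minima of B: B(-4)=-832, B(2)=32.
So the global minimum of E is A(2) + B(-4) + 6 = -416 − 832 + 6 = -1242, attained at (2, -4).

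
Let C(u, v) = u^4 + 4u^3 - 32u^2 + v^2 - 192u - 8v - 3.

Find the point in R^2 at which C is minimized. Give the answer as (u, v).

(4, 4)

C(u,v) separates as P(u) + Q(v) − 3, so its minimum is min P + min Q − 3.
P'(u) = 4(u - 4)(u + 3)(u + 4) vanishes at u ∈ {-4, -3, 4}; Q'(v) = 2v - 8 vanishes at v ∈ {4}.
Local minima of P (where P''>0): P(-4)=256, P(4)=-768. Local minima of Q: Q(4)=-16.
So the global minimum of C is P(4) + Q(4) − 3 = -768 − 16 − 3 = -787, attained at (4, 4).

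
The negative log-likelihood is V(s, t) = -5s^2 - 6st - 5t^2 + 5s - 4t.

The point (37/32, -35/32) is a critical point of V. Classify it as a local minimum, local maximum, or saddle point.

local maximum

The Hessian of V is constant: H = [[-10, -6], [-6, -10]].
det(H) = (-10)·(-10) − (-6)² = 64.
det(H) > 0 and tr(H) = -20 < 0, so H is negative definite and the point is a local maximum.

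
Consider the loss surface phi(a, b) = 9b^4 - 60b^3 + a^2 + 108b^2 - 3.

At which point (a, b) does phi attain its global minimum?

(0, 0)

phi(a,b) separates as P(a) + Q(b) − 3, so its minimum is min P + min Q − 3.
P'(a) = 2a vanishes at a ∈ {0}; Q'(b) = 36b(b - 3)(b - 2) vanishes at b ∈ {0, 2, 3}.
Local minima of P (where P''>0): P(0)=0. Local minima of Q: Q(0)=0, Q(3)=81.
So the global minimum of phi is P(0) + Q(0) − 3 = 0 + 0 − 3 = -3, attained at (0, 0).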